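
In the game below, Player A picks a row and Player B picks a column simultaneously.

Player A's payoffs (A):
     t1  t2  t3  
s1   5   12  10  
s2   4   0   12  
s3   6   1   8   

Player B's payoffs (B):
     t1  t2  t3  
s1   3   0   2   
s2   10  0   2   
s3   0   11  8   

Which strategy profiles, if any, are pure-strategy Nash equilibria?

There is no pure-strategy Nash equilibrium

Find each player's best response to every opponent strategy; NE are the intersections.
Player A's best responses — vs t1: s3 (payoff 6); vs t2: s1 (payoff 12); vs t3: s2 (payoff 12).
Player B's best responses — vs s1: t1 (payoff 3); vs s2: t1 (payoff 10); vs s3: t2 (payoff 11).
No cell has both players best-responding. For instance, Player A's best reply to t3 is s2, but against s2 Player B prefers t1 over t3.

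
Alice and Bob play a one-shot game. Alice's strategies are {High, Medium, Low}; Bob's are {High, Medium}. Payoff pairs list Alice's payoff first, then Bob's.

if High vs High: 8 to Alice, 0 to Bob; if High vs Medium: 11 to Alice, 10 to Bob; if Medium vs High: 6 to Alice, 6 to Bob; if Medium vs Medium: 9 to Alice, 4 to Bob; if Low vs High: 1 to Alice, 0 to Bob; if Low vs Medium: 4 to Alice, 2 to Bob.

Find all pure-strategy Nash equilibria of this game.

(High, Medium)

Check mutual best responses: a cell is a NE iff neither player can gain by unilaterally deviating.
Alice's best responses — vs High: High (payoff 8); vs Medium: High (payoff 11).
Bob's best responses — vs High: Medium (payoff 10); vs Medium: High (payoff 6); vs Low: Medium (payoff 2).
The only mutual best response is (High, Medium); neither player gains by switching there.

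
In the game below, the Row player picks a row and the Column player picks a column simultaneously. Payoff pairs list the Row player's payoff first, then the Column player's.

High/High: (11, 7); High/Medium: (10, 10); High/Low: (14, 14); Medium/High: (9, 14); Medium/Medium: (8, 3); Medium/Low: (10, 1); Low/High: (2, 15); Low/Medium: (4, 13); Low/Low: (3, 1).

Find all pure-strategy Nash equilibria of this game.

Check mutual best responses: a cell is a NE iff neither player can gain by unilaterally deviating.
The Row player's best responses — vs High: High (payoff 11); vs Medium: High (payoff 10); vs Low: High (payoff 14).
The Column player's best responses — vs High: Low (payoff 14); vs Medium: High (payoff 14); vs Low: High (payoff 15).
The only mutual best response is (High, Low); neither player gains by switching there.

(High, Low)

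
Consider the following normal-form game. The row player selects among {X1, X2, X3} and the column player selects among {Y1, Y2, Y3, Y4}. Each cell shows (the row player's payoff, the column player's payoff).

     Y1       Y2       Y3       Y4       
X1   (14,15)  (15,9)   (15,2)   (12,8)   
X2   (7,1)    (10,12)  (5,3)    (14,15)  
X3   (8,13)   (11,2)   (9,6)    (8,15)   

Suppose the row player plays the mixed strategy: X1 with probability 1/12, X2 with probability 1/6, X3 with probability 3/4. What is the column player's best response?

Compute the column player's expected payoff from each pure strategy against the given mix.
Y1: (1/12)·15 + (1/6)·1 + (3/4)·13 = 67/6
Y2: (1/12)·9 + (1/6)·12 + (3/4)·2 = 17/4
Y3: (1/12)·2 + (1/6)·3 + (3/4)·6 = 31/6
Y4: (1/12)·8 + (1/6)·15 + (3/4)·15 = 173/12
Highest expected payoff is 173/12, from Y4.

Y4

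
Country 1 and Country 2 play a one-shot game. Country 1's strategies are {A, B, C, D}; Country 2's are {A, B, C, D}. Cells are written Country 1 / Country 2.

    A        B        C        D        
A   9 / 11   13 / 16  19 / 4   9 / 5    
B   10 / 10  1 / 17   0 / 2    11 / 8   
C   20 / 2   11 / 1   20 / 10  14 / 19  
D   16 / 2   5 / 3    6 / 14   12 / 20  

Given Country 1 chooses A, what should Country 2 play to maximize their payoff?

B

With Country 1 fixed at A, Country 2's payoffs are: A → 11, B → 16, C → 4, D → 5.
The maximum is 16, achieved by B.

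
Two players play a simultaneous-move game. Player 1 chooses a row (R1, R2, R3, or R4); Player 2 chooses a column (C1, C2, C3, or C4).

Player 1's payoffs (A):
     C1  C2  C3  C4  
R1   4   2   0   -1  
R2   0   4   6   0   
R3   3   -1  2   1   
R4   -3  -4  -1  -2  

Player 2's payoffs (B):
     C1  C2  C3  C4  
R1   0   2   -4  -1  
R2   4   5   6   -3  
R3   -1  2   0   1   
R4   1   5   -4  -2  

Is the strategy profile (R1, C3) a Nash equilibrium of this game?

Holding Player 2 at C3: Player 1 gets 0 from R1 but could get 6 by switching to R2. Player 1 has a profitable deviation.

No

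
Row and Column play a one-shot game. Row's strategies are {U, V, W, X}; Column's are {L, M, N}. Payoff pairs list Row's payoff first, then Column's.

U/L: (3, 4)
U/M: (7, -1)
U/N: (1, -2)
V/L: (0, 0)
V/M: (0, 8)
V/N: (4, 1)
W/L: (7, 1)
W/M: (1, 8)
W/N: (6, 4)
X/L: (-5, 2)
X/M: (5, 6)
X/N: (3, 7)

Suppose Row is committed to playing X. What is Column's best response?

With Row fixed at X, Column's payoffs are: L → 2, M → 6, N → 7.
The maximum is 7, achieved by N.

N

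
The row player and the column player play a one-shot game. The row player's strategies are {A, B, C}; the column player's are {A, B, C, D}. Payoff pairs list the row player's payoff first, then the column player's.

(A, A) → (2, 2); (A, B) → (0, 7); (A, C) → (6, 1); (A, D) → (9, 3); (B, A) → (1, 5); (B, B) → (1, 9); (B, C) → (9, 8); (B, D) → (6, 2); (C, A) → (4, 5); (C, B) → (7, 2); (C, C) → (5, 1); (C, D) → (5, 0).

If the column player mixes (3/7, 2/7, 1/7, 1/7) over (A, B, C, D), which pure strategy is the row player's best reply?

The row player's best reply maximizes expected payoff against the mix.
A: (3/7)·2 + (2/7)·0 + (1/7)·6 + (1/7)·9 = 3
B: (3/7)·1 + (2/7)·1 + (1/7)·9 + (1/7)·6 = 20/7
C: (3/7)·4 + (2/7)·7 + (1/7)·5 + (1/7)·5 = 36/7
Highest expected payoff is 36/7, from C.

C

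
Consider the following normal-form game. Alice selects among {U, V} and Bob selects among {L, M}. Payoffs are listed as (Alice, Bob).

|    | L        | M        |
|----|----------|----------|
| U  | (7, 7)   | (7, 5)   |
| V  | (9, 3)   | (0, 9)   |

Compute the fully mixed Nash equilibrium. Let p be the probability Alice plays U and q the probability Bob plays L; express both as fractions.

Each player's mixing probability is pinned down by making the *other* player indifferent.
Bob indifferent between L and M: p·7 + (1−p)·3 = p·5 + (1−p)·9 ⟹ 3 + 4p = 9 + (-4)p ⟹ p = 3/4.
Alice indifferent between U and V: q·7 + (1−q)·7 = q·9 + (1−q)·0 ⟹ 7 + 0q = 0 + 9q ⟹ q = 7/9.

p = 3/4, q = 7/9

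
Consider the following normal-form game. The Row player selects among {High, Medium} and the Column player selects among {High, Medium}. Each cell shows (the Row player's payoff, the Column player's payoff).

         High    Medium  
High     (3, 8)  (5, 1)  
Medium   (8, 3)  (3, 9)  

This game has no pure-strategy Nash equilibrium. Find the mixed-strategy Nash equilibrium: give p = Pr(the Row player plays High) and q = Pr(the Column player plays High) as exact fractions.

Each player's mixing probability is pinned down by making the *other* player indifferent.
The Column player indifferent between High and Medium: p·8 + (1−p)·3 = p·1 + (1−p)·9 ⟹ 3 + 5p = 9 + (-8)p ⟹ p = 6/13.
The Row player indifferent between High and Medium: q·3 + (1−q)·5 = q·8 + (1−q)·3 ⟹ 5 + (-2)q = 3 + 5q ⟹ q = 2/7.

p = 6/13, q = 2/7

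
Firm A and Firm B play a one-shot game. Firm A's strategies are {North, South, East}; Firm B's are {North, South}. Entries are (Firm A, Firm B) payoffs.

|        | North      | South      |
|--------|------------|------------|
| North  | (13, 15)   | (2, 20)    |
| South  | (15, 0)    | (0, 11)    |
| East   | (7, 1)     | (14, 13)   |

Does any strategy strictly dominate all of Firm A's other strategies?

No strictly dominant strategy

A strategy is strictly dominant if it gives Firm A a strictly higher payoff than every other strategy, against every choice by the opponent.
North is not dominant: against North, South gives 15 > 13.
South is not dominant: against South, North gives 2 > 0.
East is not dominant: against North, North gives 13 > 7.
No single strategy is best against every opponent action.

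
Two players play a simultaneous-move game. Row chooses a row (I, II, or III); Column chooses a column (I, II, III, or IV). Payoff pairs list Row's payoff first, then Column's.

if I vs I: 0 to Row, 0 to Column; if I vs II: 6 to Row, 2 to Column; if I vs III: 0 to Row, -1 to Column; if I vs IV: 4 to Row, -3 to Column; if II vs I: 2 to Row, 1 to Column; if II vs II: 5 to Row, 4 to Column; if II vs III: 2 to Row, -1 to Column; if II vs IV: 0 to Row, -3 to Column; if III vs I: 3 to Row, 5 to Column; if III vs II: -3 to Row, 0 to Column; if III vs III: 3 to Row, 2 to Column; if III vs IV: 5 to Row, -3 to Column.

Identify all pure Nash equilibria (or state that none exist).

(I, II) and (III, I)

A profile is a Nash equilibrium when each player is best-responding to the other.
Row's best responses — vs I: III (payoff 3); vs II: I (payoff 6); vs III: III (payoff 3); vs IV: III (payoff 5).
Column's best responses — vs I: II (payoff 2); vs II: II (payoff 4); vs III: I (payoff 5).
Mutual best responses occur at (I, II) and (III, I); at each, neither player gains by switching.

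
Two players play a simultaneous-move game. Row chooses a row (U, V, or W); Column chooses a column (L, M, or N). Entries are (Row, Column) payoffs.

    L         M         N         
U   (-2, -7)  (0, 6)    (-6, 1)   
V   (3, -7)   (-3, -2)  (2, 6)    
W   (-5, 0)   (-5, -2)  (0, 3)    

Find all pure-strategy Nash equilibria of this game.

Find each player's best response to every opponent strategy; NE are the intersections.
Row's best responses — vs L: V (payoff 3); vs M: U (payoff 0); vs N: V (payoff 2).
Column's best responses — vs U: M (payoff 6); vs V: N (payoff 6); vs W: N (payoff 3).
Mutual best responses occur at (U, M) and (V, N); at each, neither player gains by switching.

(U, M) and (V, N)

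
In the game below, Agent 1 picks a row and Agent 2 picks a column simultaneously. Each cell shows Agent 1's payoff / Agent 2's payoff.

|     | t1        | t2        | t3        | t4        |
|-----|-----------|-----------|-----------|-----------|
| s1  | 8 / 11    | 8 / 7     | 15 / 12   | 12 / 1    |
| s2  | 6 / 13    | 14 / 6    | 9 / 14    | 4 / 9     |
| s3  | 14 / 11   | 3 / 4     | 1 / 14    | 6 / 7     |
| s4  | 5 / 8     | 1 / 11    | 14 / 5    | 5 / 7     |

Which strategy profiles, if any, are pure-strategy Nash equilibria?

(s1, t3)

Find each player's best response to every opponent strategy; NE are the intersections.
Agent 1's best responses — vs t1: s3 (payoff 14); vs t2: s2 (payoff 14); vs t3: s1 (payoff 15); vs t4: s1 (payoff 12).
Agent 2's best responses — vs s1: t3 (payoff 12); vs s2: t3 (payoff 14); vs s3: t3 (payoff 14); vs s4: t2 (payoff 11).
The only mutual best response is (s1, t3); neither player gains by switching there.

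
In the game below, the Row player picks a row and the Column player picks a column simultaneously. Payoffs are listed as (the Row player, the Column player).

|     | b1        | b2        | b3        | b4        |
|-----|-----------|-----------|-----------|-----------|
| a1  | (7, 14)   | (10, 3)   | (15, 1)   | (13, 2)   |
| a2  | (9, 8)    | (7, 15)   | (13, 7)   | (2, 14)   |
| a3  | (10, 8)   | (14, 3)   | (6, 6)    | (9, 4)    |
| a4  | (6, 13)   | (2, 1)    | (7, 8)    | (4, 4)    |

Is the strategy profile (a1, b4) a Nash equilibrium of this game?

Holding the Column player at b4: the Row player gets 13 from a1, versus 2 from a2, 9 from a3, 4 from a4. No profitable deviation for the Row player.
Holding the Row player at a1: the Column player gets 2 from b4 but could get 14 by switching to b1. The Column player has a profitable deviation.

No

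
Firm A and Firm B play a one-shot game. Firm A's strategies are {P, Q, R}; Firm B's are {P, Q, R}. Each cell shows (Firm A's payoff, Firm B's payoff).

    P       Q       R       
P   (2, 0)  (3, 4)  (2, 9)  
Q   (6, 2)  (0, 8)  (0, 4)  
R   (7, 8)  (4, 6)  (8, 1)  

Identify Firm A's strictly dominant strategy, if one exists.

A strategy is strictly dominant if it gives Firm A a strictly higher payoff than every other strategy, against every choice by the opponent.
R strictly dominates: vs P: 7 > each of {2, 6}; vs Q: 4 > each of {3, 0}; vs R: 8 > each of {2, 0}.

R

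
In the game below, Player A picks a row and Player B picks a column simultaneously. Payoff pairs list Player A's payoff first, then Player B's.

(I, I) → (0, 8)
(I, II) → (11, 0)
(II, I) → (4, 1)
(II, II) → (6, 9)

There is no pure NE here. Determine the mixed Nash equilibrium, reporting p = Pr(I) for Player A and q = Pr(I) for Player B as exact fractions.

p = 1/2, q = 5/9

Each player's mixing probability is pinned down by making the *other* player indifferent.
Player B indifferent between I and II: p·8 + (1−p)·1 = p·0 + (1−p)·9 ⟹ 1 + 7p = 9 + (-9)p ⟹ p = 1/2.
Player A indifferent between I and II: q·0 + (1−q)·11 = q·4 + (1−q)·6 ⟹ 11 + (-11)q = 6 + (-2)q ⟹ q = 5/9.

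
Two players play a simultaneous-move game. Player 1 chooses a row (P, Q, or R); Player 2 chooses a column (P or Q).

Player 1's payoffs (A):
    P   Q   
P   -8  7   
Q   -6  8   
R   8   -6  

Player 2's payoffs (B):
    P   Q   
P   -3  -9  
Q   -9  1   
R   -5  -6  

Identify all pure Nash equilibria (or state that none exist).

(Q, Q) and (R, P)

A profile is a Nash equilibrium when each player is best-responding to the other.
Player 1's best responses — vs P: R (payoff 8); vs Q: Q (payoff 8).
Player 2's best responses — vs P: P (payoff -3); vs Q: Q (payoff 1); vs R: P (payoff -5).
Mutual best responses occur at (Q, Q) and (R, P); at each, neither player gains by switching.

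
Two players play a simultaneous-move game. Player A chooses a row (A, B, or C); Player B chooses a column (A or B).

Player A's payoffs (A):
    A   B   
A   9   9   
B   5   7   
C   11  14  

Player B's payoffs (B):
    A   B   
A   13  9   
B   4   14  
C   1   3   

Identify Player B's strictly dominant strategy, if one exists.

Check whether one of Player B's strategies beats all alternatives regardless of what the opponent does.
A is not dominant: against B, B gives 14 > 4.
B is not dominant: against A, A gives 13 > 9.
No single strategy is best against every opponent action.

None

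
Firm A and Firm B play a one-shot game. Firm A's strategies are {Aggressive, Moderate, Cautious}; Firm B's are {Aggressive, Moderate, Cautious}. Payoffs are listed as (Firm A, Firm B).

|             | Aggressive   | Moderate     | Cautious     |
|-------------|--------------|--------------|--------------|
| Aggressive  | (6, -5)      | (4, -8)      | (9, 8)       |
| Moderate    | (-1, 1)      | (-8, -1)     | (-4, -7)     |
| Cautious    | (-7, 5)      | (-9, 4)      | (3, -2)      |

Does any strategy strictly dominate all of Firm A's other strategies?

A strategy is strictly dominant if it gives Firm A a strictly higher payoff than every other strategy, against every choice by the opponent.
Aggressive strictly dominates: vs Aggressive: 6 > each of {-1, -7}; vs Moderate: 4 > each of {-8, -9}; vs Cautious: 9 > each of {-4, 3}.

Aggressive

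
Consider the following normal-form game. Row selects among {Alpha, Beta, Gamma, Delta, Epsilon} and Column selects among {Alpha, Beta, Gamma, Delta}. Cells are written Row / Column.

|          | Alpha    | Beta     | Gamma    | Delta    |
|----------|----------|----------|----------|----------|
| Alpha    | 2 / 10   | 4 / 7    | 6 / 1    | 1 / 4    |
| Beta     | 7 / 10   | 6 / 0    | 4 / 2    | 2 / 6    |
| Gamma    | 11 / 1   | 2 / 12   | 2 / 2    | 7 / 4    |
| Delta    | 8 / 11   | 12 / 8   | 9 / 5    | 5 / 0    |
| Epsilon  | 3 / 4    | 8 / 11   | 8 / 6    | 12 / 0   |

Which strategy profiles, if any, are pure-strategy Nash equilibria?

None

A profile is a Nash equilibrium when each player is best-responding to the other.
Row's best responses — vs Alpha: Gamma (payoff 11); vs Beta: Delta (payoff 12); vs Gamma: Delta (payoff 9); vs Delta: Epsilon (payoff 12).
Column's best responses — vs Alpha: Alpha (payoff 10); vs Beta: Alpha (payoff 10); vs Gamma: Beta (payoff 12); vs Delta: Alpha (payoff 11); vs Epsilon: Beta (payoff 11).
No cell has both players best-responding. For instance, Row's best reply to Gamma is Delta, but against Delta Column prefers Alpha over Gamma.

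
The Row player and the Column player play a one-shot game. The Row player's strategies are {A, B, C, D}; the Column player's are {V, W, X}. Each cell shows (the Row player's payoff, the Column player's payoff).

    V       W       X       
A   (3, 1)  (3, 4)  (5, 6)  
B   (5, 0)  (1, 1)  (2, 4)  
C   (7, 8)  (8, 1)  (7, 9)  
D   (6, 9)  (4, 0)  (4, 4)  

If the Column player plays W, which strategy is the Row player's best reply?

C

With the Column player fixed at W, the Row player's payoffs are: A → 3, B → 1, C → 8, D → 4.
The maximum is 8, achieved by C.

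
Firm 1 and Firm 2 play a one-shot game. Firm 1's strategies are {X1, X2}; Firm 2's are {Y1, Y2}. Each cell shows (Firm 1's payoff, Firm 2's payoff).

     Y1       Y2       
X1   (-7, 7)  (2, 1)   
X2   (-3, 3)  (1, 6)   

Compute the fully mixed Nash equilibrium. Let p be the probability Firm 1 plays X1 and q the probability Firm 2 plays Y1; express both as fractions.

p = 1/3, q = 1/5

Each player's mixing probability is pinned down by making the *other* player indifferent.
Firm 2 indifferent between Y1 and Y2: p·7 + (1−p)·3 = p·1 + (1−p)·6 ⟹ 3 + 4p = 6 + (-5)p ⟹ p = 1/3.
Firm 1 indifferent between X1 and X2: q·(-7) + (1−q)·2 = q·(-3) + (1−q)·1 ⟹ 2 + (-9)q = 1 + (-4)q ⟹ q = 1/5.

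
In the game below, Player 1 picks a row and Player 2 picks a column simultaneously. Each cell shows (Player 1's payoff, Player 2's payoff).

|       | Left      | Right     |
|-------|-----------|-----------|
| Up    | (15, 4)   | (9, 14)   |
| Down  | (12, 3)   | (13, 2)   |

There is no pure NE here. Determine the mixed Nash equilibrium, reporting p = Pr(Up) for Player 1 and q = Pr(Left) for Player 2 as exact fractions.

p = 1/11, q = 4/7

Each player's mixing probability is pinned down by making the *other* player indifferent.
Player 2 indifferent between Left and Right: p·4 + (1−p)·3 = p·14 + (1−p)·2 ⟹ 3 + 1p = 2 + 12p ⟹ p = 1/11.
Player 1 indifferent between Up and Down: q·15 + (1−q)·9 = q·12 + (1−q)·13 ⟹ 9 + 6q = 13 + (-1)q ⟹ q = 4/7.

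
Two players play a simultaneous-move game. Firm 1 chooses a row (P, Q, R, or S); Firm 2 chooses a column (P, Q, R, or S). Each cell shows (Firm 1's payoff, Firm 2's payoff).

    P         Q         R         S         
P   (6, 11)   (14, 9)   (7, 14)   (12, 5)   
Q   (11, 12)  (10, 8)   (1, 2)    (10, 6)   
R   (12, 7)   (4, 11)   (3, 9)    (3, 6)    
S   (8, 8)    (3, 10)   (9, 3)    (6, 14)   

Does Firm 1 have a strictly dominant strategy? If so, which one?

No strictly dominant strategy

Check whether one of Firm 1's strategies beats all alternatives regardless of what the opponent does.
P is not dominant: against P, Q gives 11 > 6.
Q is not dominant: against P, R gives 12 > 11.
R is not dominant: against Q, P gives 14 > 4.
S is not dominant: against P, Q gives 11 > 8.
No single strategy is best against every opponent action.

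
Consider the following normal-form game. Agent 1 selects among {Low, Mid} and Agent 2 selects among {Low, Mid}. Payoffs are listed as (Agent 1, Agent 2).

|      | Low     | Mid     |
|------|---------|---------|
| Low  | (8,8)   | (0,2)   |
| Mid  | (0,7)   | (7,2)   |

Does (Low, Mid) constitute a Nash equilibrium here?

No

Holding Agent 2 at Mid: Agent 1 gets 0 from Low but could get 7 by switching to Mid. Agent 1 has a profitable deviation.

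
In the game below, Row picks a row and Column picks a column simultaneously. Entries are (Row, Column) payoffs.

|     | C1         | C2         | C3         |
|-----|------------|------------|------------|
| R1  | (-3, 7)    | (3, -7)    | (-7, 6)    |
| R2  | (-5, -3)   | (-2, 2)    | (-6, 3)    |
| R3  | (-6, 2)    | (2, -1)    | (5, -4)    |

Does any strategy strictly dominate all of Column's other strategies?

No strictly dominant strategy

A strategy is strictly dominant if it gives Column a strictly higher payoff than every other strategy, against every choice by the opponent.
C1 is not dominant: against R2, C2 gives 2 > -3.
C2 is not dominant: against R1, C1 gives 7 > -7.
C3 is not dominant: against R1, C1 gives 7 > 6.
No single strategy is best against every opponent action.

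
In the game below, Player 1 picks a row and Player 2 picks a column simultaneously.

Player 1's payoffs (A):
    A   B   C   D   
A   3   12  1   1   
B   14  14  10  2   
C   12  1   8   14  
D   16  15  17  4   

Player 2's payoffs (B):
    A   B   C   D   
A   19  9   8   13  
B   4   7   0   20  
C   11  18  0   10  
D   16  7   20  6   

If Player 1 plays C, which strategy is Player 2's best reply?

With Player 1 fixed at C, Player 2's payoffs are: A → 11, B → 18, C → 0, D → 10.
The maximum is 18, achieved by B.

B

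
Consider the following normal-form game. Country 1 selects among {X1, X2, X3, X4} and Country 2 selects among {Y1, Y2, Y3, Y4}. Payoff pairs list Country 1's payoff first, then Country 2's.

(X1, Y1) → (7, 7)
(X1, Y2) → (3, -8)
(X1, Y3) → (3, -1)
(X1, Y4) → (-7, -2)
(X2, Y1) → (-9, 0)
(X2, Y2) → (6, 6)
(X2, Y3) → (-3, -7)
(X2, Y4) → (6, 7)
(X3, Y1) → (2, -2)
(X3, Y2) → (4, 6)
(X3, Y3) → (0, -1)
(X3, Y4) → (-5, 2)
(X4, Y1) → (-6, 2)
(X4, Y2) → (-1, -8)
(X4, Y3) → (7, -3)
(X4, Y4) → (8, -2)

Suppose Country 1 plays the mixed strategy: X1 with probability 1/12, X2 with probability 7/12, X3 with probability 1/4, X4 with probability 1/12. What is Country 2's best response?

Y4

Country 2's best reply maximizes expected payoff against the mix.
Y1: (1/12)·7 + (7/12)·0 + (1/4)·(-2) + (1/12)·2 = 1/4
Y2: (1/12)·(-8) + (7/12)·6 + (1/4)·6 + (1/12)·(-8) = 11/3
Y3: (1/12)·(-1) + (7/12)·(-7) + (1/4)·(-1) + (1/12)·(-3) = -14/3
Y4: (1/12)·(-2) + (7/12)·7 + (1/4)·2 + (1/12)·(-2) = 17/4
Highest expected payoff is 17/4, from Y4.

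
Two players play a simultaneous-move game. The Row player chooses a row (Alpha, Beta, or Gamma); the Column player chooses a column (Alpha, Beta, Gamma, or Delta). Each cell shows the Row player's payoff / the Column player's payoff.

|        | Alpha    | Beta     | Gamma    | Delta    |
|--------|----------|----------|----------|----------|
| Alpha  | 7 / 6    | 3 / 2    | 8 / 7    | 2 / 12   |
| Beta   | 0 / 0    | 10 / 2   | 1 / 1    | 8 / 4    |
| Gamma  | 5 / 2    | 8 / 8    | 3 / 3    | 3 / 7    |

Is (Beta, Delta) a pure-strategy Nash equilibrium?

Yes

Holding the Column player at Delta: the Row player gets 8 from Beta, versus 2 from Alpha, 3 from Gamma. No profitable deviation for the Row player.
Holding the Row player at Beta: the Column player gets 4 from Delta, versus 0 from Alpha, 2 from Beta, 1 from Gamma. No profitable deviation for the Column player either.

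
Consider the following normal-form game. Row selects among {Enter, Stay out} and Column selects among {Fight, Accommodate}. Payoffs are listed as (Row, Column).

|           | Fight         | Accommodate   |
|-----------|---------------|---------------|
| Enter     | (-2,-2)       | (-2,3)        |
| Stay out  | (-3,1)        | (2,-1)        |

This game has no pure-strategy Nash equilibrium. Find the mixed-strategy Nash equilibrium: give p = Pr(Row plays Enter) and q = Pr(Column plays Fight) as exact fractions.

p = 2/7, q = 4/5

In a mixed NE each player is indifferent between their pure strategies, so the opponent's mix sets the indifference.
Column indifferent between Fight and Accommodate: p·(-2) + (1−p)·1 = p·3 + (1−p)·(-1) ⟹ 1 + (-3)p = (-1) + 4p ⟹ p = 2/7.
Row indifferent between Enter and Stay out: q·(-2) + (1−q)·(-2) = q·(-3) + (1−q)·2 ⟹ (-2) + 0q = 2 + (-5)q ⟹ q = 4/5.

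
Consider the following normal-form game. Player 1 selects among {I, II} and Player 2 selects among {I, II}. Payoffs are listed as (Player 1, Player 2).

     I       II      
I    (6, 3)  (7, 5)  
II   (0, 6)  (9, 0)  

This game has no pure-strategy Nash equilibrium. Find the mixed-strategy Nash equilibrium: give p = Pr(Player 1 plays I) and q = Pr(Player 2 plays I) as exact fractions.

In a mixed NE each player is indifferent between their pure strategies, so the opponent's mix sets the indifference.
Player 2 indifferent between I and II: p·3 + (1−p)·6 = p·5 + (1−p)·0 ⟹ 6 + (-3)p = 0 + 5p ⟹ p = 3/4.
Player 1 indifferent between I and II: q·6 + (1−q)·7 = q·0 + (1−q)·9 ⟹ 7 + (-1)q = 9 + (-9)q ⟹ q = 1/4.

p = 3/4, q = 1/4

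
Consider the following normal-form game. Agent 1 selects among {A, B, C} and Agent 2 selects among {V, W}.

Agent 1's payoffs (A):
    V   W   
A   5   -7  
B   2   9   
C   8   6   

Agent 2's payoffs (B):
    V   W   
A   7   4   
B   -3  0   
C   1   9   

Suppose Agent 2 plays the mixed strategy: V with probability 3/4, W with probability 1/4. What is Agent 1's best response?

Compute Agent 1's expected payoff from each pure strategy against the given mix.
A: (3/4)·5 + (1/4)·(-7) = 2
B: (3/4)·2 + (1/4)·9 = 15/4
C: (3/4)·8 + (1/4)·6 = 15/2
Highest expected payoff is 15/2, from C.

C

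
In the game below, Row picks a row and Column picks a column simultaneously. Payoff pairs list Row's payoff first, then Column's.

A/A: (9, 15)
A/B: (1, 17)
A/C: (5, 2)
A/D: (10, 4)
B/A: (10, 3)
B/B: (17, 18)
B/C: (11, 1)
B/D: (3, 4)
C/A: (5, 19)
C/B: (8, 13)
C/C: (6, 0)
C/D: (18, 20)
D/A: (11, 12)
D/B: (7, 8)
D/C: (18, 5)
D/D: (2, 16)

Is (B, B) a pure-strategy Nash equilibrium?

Holding Column at B: Row gets 17 from B, versus 1 from A, 8 from C, 7 from D. No profitable deviation for Row.
Holding Row at B: Column gets 18 from B, versus 3 from A, 1 from C, 4 from D. No profitable deviation for Column either.

Yes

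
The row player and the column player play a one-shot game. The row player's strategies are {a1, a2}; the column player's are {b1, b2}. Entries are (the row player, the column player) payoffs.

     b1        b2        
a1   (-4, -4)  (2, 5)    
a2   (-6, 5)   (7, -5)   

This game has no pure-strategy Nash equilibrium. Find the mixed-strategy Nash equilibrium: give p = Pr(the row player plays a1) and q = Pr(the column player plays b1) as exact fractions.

In a mixed NE each player is indifferent between their pure strategies, so the opponent's mix sets the indifference.
The column player indifferent between b1 and b2: p·(-4) + (1−p)·5 = p·5 + (1−p)·(-5) ⟹ 5 + (-9)p = (-5) + 10p ⟹ p = 10/19.
The row player indifferent between a1 and a2: q·(-4) + (1−q)·2 = q·(-6) + (1−q)·7 ⟹ 2 + (-6)q = 7 + (-13)q ⟹ q = 5/7.

p = 10/19, q = 5/7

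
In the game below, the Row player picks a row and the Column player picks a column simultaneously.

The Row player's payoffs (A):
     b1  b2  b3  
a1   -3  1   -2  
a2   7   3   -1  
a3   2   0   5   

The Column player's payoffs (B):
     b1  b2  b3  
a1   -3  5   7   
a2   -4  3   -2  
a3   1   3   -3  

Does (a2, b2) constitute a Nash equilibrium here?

Holding the Column player at b2: the Row player gets 3 from a2, versus 1 from a1, 0 from a3. No profitable deviation for the Row player.
Holding the Row player at a2: the Column player gets 3 from b2, versus -4 from b1, -2 from b3. No profitable deviation for the Column player either.

Yes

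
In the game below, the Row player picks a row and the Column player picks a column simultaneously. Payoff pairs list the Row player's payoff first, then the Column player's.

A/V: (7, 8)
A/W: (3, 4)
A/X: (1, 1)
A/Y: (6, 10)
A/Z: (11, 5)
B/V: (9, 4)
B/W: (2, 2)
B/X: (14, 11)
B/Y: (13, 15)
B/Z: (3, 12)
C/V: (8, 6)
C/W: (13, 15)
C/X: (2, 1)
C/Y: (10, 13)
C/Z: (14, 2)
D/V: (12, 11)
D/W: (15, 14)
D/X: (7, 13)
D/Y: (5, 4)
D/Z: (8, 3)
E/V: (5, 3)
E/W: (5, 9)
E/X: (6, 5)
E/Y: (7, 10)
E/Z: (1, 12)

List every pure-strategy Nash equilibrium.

Find each player's best response to every opponent strategy; NE are the intersections.
The Row player's best responses — vs V: D (payoff 12); vs W: D (payoff 15); vs X: B (payoff 14); vs Y: B (payoff 13); vs Z: C (payoff 14).
The Column player's best responses — vs A: Y (payoff 10); vs B: Y (payoff 15); vs C: W (payoff 15); vs D: W (payoff 14); vs E: Z (payoff 12).
Mutual best responses occur at (B, Y) and (D, W); at each, neither player gains by switching.

(B, Y) and (D, W)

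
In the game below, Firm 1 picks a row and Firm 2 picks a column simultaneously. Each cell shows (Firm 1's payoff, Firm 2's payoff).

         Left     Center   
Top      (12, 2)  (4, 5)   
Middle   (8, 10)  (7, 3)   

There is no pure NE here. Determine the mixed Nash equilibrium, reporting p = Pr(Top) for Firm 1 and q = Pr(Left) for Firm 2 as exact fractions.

Each player's mixing probability is pinned down by making the *other* player indifferent.
Firm 2 indifferent between Left and Center: p·2 + (1−p)·10 = p·5 + (1−p)·3 ⟹ 10 + (-8)p = 3 + 2p ⟹ p = 7/10.
Firm 1 indifferent between Top and Middle: q·12 + (1−q)·4 = q·8 + (1−q)·7 ⟹ 4 + 8q = 7 + 1q ⟹ q = 3/7.

p = 7/10, q = 3/7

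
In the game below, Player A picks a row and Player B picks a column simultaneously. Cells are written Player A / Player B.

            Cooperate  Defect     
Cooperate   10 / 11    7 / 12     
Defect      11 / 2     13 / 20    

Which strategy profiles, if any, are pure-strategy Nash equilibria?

Check mutual best responses: a cell is a NE iff neither player can gain by unilaterally deviating.
Player A's best responses — vs Cooperate: Defect (payoff 11); vs Defect: Defect (payoff 13).
Player B's best responses — vs Cooperate: Defect (payoff 12); vs Defect: Defect (payoff 20).
The only mutual best response is (Defect, Defect); neither player gains by switching there.

(Defect, Defect)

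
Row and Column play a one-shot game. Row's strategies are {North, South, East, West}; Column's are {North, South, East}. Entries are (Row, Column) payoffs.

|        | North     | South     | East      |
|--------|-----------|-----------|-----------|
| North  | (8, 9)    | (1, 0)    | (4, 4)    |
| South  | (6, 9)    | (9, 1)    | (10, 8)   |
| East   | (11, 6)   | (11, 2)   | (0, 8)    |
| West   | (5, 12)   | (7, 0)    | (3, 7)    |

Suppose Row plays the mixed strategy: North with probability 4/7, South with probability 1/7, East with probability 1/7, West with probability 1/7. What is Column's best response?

North

Compute Column's expected payoff from each pure strategy against the given mix.
North: (4/7)·9 + (1/7)·9 + (1/7)·6 + (1/7)·12 = 9
South: (4/7)·0 + (1/7)·1 + (1/7)·2 + (1/7)·0 = 3/7
East: (4/7)·4 + (1/7)·8 + (1/7)·8 + (1/7)·7 = 39/7
Highest expected payoff is 9, from North.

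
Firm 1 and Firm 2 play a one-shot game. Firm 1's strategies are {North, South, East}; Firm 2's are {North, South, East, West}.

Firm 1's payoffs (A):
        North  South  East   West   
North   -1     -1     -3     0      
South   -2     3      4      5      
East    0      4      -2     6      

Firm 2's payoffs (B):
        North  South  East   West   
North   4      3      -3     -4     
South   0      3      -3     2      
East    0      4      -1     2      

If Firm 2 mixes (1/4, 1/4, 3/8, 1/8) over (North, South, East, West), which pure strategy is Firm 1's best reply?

South

Firm 1's best reply maximizes expected payoff against the mix.
North: (1/4)·(-1) + (1/4)·(-1) + (3/8)·(-3) + (1/8)·0 = -13/8
South: (1/4)·(-2) + (1/4)·3 + (3/8)·4 + (1/8)·5 = 19/8
East: (1/4)·0 + (1/4)·4 + (3/8)·(-2) + (1/8)·6 = 1
Highest expected payoff is 19/8, from South.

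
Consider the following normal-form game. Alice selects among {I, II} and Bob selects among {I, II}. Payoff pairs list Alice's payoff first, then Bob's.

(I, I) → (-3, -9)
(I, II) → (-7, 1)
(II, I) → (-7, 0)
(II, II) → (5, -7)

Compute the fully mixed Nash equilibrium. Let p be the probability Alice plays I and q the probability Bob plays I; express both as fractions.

In a mixed NE each player is indifferent between their pure strategies, so the opponent's mix sets the indifference.
Bob indifferent between I and II: p·(-9) + (1−p)·0 = p·1 + (1−p)·(-7) ⟹ 0 + (-9)p = (-7) + 8p ⟹ p = 7/17.
Alice indifferent between I and II: q·(-3) + (1−q)·(-7) = q·(-7) + (1−q)·5 ⟹ (-7) + 4q = 5 + (-12)q ⟹ q = 3/4.

p = 7/17, q = 3/4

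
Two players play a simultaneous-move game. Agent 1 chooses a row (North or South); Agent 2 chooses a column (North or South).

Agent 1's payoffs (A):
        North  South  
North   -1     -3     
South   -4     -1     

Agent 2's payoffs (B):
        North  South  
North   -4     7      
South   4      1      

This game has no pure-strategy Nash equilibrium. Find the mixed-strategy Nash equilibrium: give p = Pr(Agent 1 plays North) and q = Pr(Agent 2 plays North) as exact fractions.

Each player's mixing probability is pinned down by making the *other* player indifferent.
Agent 2 indifferent between North and South: p·(-4) + (1−p)·4 = p·7 + (1−p)·1 ⟹ 4 + (-8)p = 1 + 6p ⟹ p = 3/14.
Agent 1 indifferent between North and South: q·(-1) + (1−q)·(-3) = q·(-4) + (1−q)·(-1) ⟹ (-3) + 2q = (-1) + (-3)q ⟹ q = 2/5.

p = 3/14, q = 2/5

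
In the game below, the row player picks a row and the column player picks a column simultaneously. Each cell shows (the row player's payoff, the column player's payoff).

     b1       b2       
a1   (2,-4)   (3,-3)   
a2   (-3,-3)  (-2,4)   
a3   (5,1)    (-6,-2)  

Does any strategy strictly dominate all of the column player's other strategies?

A strategy is strictly dominant if it gives the column player a strictly higher payoff than every other strategy, against every choice by the opponent.
b1 is not dominant: against a1, b2 gives -3 > -4.
b2 is not dominant: against a3, b1 gives 1 > -2.
No single strategy is best against every opponent action.

No strictly dominant strategy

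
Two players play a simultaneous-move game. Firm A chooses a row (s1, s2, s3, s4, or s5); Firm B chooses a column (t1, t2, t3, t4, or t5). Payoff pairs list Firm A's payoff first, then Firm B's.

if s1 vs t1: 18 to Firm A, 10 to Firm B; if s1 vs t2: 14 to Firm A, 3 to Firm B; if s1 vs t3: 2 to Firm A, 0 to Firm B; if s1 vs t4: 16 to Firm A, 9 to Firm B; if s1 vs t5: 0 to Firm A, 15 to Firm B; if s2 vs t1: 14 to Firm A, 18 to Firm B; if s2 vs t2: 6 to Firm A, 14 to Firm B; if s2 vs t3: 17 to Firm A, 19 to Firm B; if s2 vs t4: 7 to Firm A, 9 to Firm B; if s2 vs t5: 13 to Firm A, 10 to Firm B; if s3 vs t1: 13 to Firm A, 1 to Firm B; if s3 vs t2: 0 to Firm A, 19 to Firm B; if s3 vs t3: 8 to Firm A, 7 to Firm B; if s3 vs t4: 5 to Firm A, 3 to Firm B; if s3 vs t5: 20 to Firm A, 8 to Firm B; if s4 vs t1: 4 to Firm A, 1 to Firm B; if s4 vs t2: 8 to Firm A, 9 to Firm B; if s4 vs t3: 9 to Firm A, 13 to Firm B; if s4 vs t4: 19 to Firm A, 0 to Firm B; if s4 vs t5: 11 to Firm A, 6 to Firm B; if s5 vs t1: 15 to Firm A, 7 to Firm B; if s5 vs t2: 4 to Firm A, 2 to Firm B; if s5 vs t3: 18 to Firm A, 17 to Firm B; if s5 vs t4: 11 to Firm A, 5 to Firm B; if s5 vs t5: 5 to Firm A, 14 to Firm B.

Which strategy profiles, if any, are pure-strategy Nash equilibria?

Find each player's best response to every opponent strategy; NE are the intersections.
Firm A's best responses — vs t1: s1 (payoff 18); vs t2: s1 (payoff 14); vs t3: s5 (payoff 18); vs t4: s4 (payoff 19); vs t5: s3 (payoff 20).
Firm B's best responses — vs s1: t5 (payoff 15); vs s2: t3 (payoff 19); vs s3: t2 (payoff 19); vs s4: t3 (payoff 13); vs s5: t3 (payoff 17).
The only mutual best response is (s5, t3); neither player gains by switching there.

(s5, t3)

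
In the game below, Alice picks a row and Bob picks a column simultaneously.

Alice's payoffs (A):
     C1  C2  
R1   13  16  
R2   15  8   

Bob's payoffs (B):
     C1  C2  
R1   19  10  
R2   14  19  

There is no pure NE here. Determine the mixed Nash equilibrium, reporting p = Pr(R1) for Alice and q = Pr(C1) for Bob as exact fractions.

p = 5/14, q = 4/5

In a mixed NE each player is indifferent between their pure strategies, so the opponent's mix sets the indifference.
Bob indifferent between C1 and C2: p·19 + (1−p)·14 = p·10 + (1−p)·19 ⟹ 14 + 5p = 19 + (-9)p ⟹ p = 5/14.
Alice indifferent between R1 and R2: q·13 + (1−q)·16 = q·15 + (1−q)·8 ⟹ 16 + (-3)q = 8 + 7q ⟹ q = 4/5.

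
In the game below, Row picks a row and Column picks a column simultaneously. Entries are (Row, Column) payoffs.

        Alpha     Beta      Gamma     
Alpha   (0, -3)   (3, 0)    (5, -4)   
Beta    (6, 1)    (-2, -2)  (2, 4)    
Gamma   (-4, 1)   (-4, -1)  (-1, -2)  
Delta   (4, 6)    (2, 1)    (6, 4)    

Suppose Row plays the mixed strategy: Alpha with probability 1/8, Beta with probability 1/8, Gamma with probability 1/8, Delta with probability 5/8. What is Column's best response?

Alpha

Column's best reply maximizes expected payoff against the mix.
Alpha: (1/8)·(-3) + (1/8)·1 + (1/8)·1 + (5/8)·6 = 29/8
Beta: (1/8)·0 + (1/8)·(-2) + (1/8)·(-1) + (5/8)·1 = 1/4
Gamma: (1/8)·(-4) + (1/8)·4 + (1/8)·(-2) + (5/8)·4 = 9/4
Highest expected payoff is 29/8, from Alpha.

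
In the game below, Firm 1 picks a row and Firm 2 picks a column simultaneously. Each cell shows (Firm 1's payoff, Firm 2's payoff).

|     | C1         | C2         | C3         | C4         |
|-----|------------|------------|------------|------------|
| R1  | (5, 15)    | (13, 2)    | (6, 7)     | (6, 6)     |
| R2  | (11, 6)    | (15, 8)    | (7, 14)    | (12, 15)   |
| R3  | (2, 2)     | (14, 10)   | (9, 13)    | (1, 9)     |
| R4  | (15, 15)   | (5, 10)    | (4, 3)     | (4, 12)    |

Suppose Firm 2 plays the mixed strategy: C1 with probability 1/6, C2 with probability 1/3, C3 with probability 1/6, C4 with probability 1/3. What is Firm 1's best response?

R2

Firm 1's best reply maximizes expected payoff against the mix.
R1: (1/6)·5 + (1/3)·13 + (1/6)·6 + (1/3)·6 = 49/6
R2: (1/6)·11 + (1/3)·15 + (1/6)·7 + (1/3)·12 = 12
R3: (1/6)·2 + (1/3)·14 + (1/6)·9 + (1/3)·1 = 41/6
R4: (1/6)·15 + (1/3)·5 + (1/6)·4 + (1/3)·4 = 37/6
Highest expected payoff is 12, from R2.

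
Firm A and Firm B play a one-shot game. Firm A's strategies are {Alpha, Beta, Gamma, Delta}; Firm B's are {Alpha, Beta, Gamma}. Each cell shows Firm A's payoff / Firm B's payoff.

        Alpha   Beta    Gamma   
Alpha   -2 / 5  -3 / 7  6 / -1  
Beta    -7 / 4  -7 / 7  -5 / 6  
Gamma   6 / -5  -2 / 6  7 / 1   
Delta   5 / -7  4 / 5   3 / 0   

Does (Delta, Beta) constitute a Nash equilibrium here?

Yes

Holding Firm B at Beta: Firm A gets 4 from Delta, versus -3 from Alpha, -7 from Beta, -2 from Gamma. No profitable deviation for Firm A.
Holding Firm A at Delta: Firm B gets 5 from Beta, versus -7 from Alpha, 0 from Gamma. No profitable deviation for Firm B either.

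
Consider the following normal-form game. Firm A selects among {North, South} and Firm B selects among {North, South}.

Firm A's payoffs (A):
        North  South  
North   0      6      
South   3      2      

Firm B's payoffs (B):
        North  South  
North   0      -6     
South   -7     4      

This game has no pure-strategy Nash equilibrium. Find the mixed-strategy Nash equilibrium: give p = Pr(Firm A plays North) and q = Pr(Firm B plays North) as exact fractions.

In a mixed NE each player is indifferent between their pure strategies, so the opponent's mix sets the indifference.
Firm B indifferent between North and South: p·0 + (1−p)·(-7) = p·(-6) + (1−p)·4 ⟹ (-7) + 7p = 4 + (-10)p ⟹ p = 11/17.
Firm A indifferent between North and South: q·0 + (1−q)·6 = q·3 + (1−q)·2 ⟹ 6 + (-6)q = 2 + 1q ⟹ q = 4/7.

p = 11/17, q = 4/7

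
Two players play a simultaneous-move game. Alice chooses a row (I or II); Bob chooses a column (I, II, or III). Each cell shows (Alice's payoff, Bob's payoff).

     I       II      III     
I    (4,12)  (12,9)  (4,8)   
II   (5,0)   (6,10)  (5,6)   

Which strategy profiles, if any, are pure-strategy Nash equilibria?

No pure-strategy Nash equilibrium

A profile is a Nash equilibrium when each player is best-responding to the other.
Alice's best responses — vs I: II (payoff 5); vs II: I (payoff 12); vs III: II (payoff 5).
Bob's best responses — vs I: I (payoff 12); vs II: II (payoff 10).
No cell has both players best-responding. For instance, Alice's best reply to I is II, but against II Bob prefers II over I.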